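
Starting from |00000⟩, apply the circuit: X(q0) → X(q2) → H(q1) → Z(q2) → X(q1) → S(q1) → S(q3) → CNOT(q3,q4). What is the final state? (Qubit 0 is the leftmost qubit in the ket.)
-1/√2|10100⟩ - (1/√2)i|11100⟩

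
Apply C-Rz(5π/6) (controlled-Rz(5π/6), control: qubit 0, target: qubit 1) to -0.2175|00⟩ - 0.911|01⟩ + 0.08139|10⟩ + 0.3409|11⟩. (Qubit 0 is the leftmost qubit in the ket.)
-0.2175|00⟩ - 0.911|01⟩ + (0.02107 - 0.07862i)|10⟩ + (0.08823 + 0.3293i)|11⟩

C-Rz(5π/6) leaves the control-|0⟩ kets |00⟩, |01⟩ unchanged and applies Rz(5π/6) to qubit 1 on the control-|1⟩ pair (|10⟩, |11⟩).
Rz(5π/6) = [[e^(−iθ/2), 0], [0, e^(iθ/2)]] with e^(±iθ/2) = cos(θ/2) ± i·sin(θ/2); θ = 5π/6, cos(θ/2) ≈ 0.258819, sin(θ/2) ≈ 0.965926.
With a = amp(|10⟩) = 0.08139 and b = amp(|11⟩) = 0.3409:
new amp(|10⟩) = (0.258819 - 0.965926i)·a = (0.02107 - 0.07862i)
new amp(|11⟩) = (0.258819 + 0.965926i)·b = (0.08823 + 0.3293i)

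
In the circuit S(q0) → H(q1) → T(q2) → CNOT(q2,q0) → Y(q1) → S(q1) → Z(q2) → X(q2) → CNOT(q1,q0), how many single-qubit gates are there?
7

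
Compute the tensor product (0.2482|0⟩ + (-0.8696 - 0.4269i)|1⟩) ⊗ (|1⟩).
0.2482|01⟩ + (-0.8696 - 0.4269i)|11⟩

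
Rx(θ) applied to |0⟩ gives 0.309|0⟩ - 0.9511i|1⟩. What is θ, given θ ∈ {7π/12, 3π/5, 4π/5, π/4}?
4π/5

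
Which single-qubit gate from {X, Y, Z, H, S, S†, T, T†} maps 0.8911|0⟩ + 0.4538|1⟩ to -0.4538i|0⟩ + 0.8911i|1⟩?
Y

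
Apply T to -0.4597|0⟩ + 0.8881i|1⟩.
-0.4597|0⟩ + (-0.628 + 0.628i)|1⟩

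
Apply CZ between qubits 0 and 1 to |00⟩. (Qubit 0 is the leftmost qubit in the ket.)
|00⟩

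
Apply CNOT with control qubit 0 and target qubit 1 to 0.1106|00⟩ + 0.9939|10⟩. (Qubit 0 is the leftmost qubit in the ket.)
0.1106|00⟩ + 0.9939|11⟩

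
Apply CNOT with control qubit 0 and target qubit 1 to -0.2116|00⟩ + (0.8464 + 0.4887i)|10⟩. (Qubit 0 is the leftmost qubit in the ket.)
-0.2116|00⟩ + (0.8464 + 0.4887i)|11⟩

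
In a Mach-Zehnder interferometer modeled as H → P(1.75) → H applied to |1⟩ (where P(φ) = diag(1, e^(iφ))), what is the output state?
(0.5891 - 0.492i)|0⟩ + (0.4109 + 0.492i)|1⟩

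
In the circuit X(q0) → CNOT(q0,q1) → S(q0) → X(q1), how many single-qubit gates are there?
3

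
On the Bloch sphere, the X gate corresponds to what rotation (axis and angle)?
Rotation by π around the x-axis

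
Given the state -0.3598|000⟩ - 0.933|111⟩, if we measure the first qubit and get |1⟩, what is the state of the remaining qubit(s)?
-|11⟩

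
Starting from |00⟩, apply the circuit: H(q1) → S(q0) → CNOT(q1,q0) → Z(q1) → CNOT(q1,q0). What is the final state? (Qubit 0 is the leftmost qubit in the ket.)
1/√2|00⟩ - 1/√2|01⟩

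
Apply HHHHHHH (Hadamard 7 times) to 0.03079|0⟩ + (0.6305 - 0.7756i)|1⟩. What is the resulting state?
(0.4676 - 0.5484i)|0⟩ + (-0.4241 + 0.5484i)|1⟩

H² = I, so H^7 = H: a single Hadamard. With (a, b) = (0.03079, (0.6305 - 0.7756i)), H gives ((a + b)/√2, (a − b)/√2) = ((0.4676 - 0.5484i), (-0.4241 + 0.5484i)).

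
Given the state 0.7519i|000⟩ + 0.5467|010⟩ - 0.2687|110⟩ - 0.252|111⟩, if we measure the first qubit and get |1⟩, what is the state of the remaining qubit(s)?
-0.7294|10⟩ - 0.6841|11⟩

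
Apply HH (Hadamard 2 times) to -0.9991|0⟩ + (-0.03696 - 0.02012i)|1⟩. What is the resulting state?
-0.9991|0⟩ + (-0.03696 - 0.02012i)|1⟩

H² = I, so an even number of Hadamards cancels: H^2 = I and the state is unchanged.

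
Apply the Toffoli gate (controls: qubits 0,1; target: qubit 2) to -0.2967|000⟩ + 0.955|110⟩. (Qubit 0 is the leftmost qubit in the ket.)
-0.2967|000⟩ + 0.955|111⟩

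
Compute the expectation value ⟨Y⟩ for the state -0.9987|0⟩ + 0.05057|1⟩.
0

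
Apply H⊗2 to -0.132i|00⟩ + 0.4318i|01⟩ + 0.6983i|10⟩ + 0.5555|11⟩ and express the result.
(0.2778 + 0.4991i)|00⟩ + (-0.2778 + 0.06725i)|01⟩ + (-0.2778 - 0.1993i)|10⟩ + (0.2778 - 0.6311i)|11⟩

H⊗2 gives amp(|y⟩) = (1/2) Σ_x (−1)^(x·y) amp(|x⟩), where x·y is the number of positions in which both x and y have a 1.
|00⟩: (-0.132i + 0.4318i + 0.6983i + 0.5555)/2 = (0.2778 + 0.4991i)
|01⟩: (-0.132i - 0.4318i + 0.6983i - 0.5555)/2 = (-0.2778 + 0.06725i)
|10⟩: (-0.132i + 0.4318i - 0.6983i - 0.5555)/2 = (-0.2778 - 0.1993i)
|11⟩: (-0.132i - 0.4318i - 0.6983i + 0.5555)/2 = (0.2778 - 0.6311i)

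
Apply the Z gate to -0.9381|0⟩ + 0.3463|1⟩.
-0.9381|0⟩ - 0.3463|1⟩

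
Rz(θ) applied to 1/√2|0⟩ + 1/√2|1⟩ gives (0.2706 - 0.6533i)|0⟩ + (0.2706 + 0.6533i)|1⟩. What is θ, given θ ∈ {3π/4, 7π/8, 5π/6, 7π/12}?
3π/4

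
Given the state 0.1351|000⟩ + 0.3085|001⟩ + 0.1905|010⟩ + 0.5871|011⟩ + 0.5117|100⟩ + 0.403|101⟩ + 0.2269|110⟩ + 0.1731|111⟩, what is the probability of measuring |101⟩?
0.1624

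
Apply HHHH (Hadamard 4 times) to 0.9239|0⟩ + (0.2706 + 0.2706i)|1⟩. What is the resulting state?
0.9239|0⟩ + (0.2706 + 0.2706i)|1⟩

H² = I, so an even number of Hadamards cancels: H^4 = I and the state is unchanged.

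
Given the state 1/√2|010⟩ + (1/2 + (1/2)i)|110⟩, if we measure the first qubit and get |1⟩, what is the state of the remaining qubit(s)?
(1/√2 + (1/√2)i)|10⟩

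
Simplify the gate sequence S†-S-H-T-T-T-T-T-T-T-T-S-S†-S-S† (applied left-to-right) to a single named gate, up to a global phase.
H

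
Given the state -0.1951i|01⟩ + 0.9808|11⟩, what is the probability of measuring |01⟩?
0.03806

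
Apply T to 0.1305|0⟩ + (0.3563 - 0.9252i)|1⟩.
0.1305|0⟩ + (0.9062 - 0.4023i)|1⟩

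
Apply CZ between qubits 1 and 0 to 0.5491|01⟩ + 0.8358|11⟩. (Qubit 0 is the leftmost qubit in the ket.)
0.5491|01⟩ - 0.8358|11⟩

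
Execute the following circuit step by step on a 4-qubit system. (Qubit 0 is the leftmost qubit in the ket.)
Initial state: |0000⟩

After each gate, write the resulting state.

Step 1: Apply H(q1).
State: 1/√2|0000⟩ + 1/√2|0100⟩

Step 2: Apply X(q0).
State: 1/√2|1000⟩ + 1/√2|1100⟩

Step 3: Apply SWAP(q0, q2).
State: 1/√2|0010⟩ + 1/√2|0110⟩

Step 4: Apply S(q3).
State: 1/√2|0010⟩ + 1/√2|0110⟩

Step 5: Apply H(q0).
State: 1/2|0010⟩ + 1/2|0110⟩ + 1/2|1010⟩ + 1/2|1110⟩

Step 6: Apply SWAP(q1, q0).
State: 1/2|0010⟩ + 1/2|0110⟩ + 1/2|1010⟩ + 1/2|1110⟩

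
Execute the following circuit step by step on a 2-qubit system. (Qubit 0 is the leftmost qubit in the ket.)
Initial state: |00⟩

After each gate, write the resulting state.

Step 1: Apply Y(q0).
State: i|10⟩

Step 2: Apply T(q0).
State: (-1/√2 + (1/√2)i)|10⟩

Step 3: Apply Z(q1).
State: (-1/√2 + (1/√2)i)|10⟩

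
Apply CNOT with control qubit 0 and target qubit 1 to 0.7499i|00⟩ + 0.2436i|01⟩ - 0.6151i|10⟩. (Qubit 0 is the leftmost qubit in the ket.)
0.7499i|00⟩ + 0.2436i|01⟩ - 0.6151i|11⟩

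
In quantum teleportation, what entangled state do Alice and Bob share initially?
Bell state |Φ+⟩ = (|00⟩ + |11⟩)/√2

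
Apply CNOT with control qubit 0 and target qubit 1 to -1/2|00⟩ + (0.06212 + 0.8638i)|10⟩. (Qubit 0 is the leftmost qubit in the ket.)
-1/2|00⟩ + (0.06212 + 0.8638i)|11⟩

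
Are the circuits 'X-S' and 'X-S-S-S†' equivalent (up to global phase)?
Yes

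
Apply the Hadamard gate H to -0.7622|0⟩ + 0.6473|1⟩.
-0.08125|0⟩ - 0.9967|1⟩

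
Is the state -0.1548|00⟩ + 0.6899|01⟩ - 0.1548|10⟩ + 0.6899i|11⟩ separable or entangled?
Entangled

Writing the state as a|00⟩ + b|01⟩ + c|10⟩ + d|11⟩, it is a product state iff ad − bc = 0.
Here (a, b, c, d) = (-0.1548, 0.6899, -0.1548, 0.6899i): ad − bc = (-0.1548)(0.6899i) − (0.6899)(-0.1548) = (0.1068 - 0.1068i) ≠ 0, so the state is entangled.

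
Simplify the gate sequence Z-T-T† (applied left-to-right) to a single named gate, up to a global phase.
Z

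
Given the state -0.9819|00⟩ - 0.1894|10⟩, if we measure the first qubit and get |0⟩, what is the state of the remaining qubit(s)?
-|0⟩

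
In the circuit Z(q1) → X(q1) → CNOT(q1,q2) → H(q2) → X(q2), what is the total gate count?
5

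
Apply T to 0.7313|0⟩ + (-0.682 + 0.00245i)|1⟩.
0.7313|0⟩ + (-0.484 - 0.4805i)|1⟩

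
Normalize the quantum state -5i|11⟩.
-i|11⟩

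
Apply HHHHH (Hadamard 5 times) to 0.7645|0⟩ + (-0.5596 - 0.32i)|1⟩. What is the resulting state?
(0.1449 - 0.2263i)|0⟩ + (0.9363 + 0.2263i)|1⟩

H² = I, so H^5 = H: a single Hadamard. With (a, b) = (0.7645, (-0.5596 - 0.32i)), H gives ((a + b)/√2, (a − b)/√2) = ((0.1449 - 0.2263i), (0.9363 + 0.2263i)).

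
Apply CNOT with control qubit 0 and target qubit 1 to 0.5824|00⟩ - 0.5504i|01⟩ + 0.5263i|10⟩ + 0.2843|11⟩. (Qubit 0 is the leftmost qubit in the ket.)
0.5824|00⟩ - 0.5504i|01⟩ + 0.2843|10⟩ + 0.5263i|11⟩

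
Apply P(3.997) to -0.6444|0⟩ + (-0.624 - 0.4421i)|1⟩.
-0.6444|0⟩ + (0.07557 + 0.761i)|1⟩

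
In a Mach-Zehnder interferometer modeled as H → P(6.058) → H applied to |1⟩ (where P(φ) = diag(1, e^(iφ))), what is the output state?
(0.01262 + 0.1116i)|0⟩ + (0.9874 - 0.1116i)|1⟩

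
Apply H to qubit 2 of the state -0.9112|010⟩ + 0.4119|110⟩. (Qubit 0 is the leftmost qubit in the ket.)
-0.6443|010⟩ - 0.6443|011⟩ + 0.2913|110⟩ + 0.2913|111⟩

H on qubit 2 mixes each pair of kets that differ only in qubit 2: amplitudes (a, b) of (|…0…⟩, |…1…⟩) become ((a + b)/√2, (a − b)/√2). Kets absent from the input have amplitude 0.
(|010⟩, |011⟩): (a, b) = (-0.9112, 0) → (-0.6443, -0.6443)
(|110⟩, |111⟩): (a, b) = (0.4119, 0) → (0.2913, 0.2913)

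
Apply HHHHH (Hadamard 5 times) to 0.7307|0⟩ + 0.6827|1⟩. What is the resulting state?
0.9994|0⟩ + 0.03394|1⟩

H² = I, so H^5 = H: a single Hadamard. With (a, b) = (0.7307, 0.6827), H gives ((a + b)/√2, (a − b)/√2) = (0.9994, 0.03394).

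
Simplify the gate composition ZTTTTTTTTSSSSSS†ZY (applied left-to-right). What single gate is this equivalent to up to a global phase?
Y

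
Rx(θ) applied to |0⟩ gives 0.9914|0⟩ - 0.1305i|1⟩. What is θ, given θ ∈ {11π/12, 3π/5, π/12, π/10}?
π/12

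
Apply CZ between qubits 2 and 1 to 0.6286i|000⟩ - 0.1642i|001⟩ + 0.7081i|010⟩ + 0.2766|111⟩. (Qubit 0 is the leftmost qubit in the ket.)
0.6286i|000⟩ - 0.1642i|001⟩ + 0.7081i|010⟩ - 0.2766|111⟩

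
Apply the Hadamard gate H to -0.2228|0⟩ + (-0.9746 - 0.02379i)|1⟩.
(-0.8467 - 0.01682i)|0⟩ + (0.5316 + 0.01682i)|1⟩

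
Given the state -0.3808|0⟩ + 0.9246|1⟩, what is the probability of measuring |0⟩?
0.145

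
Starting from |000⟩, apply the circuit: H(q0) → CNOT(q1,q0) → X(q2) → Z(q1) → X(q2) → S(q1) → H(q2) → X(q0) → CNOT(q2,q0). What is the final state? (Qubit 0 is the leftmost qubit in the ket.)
1/2|000⟩ + 1/2|001⟩ + 1/2|100⟩ + 1/2|101⟩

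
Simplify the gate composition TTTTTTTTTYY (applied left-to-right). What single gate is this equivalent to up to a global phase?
T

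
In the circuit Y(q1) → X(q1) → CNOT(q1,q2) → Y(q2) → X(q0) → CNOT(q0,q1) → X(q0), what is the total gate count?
7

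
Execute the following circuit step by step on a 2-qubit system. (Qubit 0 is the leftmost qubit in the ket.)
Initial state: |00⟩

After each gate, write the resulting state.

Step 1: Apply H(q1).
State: 1/√2|00⟩ + 1/√2|01⟩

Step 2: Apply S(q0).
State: 1/√2|00⟩ + 1/√2|01⟩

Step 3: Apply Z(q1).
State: 1/√2|00⟩ - 1/√2|01⟩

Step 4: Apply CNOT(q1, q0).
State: 1/√2|00⟩ - 1/√2|11⟩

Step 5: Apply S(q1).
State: 1/√2|00⟩ - (1/√2)i|11⟩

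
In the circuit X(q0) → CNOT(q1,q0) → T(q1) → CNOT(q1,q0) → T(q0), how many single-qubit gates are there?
3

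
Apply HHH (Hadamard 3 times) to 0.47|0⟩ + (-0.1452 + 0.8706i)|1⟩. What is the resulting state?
(0.2297 + 0.6156i)|0⟩ + (0.435 - 0.6156i)|1⟩

H² = I, so H^3 = H: a single Hadamard. With (a, b) = (0.47, (-0.1452 + 0.8706i)), H gives ((a + b)/√2, (a − b)/√2) = ((0.2297 + 0.6156i), (0.435 - 0.6156i)).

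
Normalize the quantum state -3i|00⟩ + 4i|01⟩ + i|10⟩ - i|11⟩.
-(1/√3)i|00⟩ + 0.7698i|01⟩ + 0.1925i|10⟩ - 0.1925i|11⟩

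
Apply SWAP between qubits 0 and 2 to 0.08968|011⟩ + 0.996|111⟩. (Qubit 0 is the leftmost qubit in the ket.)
0.08968|110⟩ + 0.996|111⟩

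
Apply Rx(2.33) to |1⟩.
-0.9188i|0⟩ + 0.3948|1⟩

Rx(2.33) = [[cos(θ/2), −i·sin(θ/2)], [−i·sin(θ/2), cos(θ/2)]]; θ = 2.33, cos(θ/2) ≈ 0.394751, sin(θ/2) ≈ 0.918788.
With a = amp(|0⟩) = 0 and b = amp(|1⟩) = 1:
new amp(|0⟩) = (0.394751)·a + (-0.918788i)·b = -0.9188i
new amp(|1⟩) = (-0.918788i)·a + (0.394751)·b = 0.3948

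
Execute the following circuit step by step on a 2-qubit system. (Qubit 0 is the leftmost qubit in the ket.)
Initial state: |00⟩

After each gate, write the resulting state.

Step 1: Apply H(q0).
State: 1/√2|00⟩ + 1/√2|10⟩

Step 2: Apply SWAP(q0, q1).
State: 1/√2|00⟩ + 1/√2|01⟩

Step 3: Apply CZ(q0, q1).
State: 1/√2|00⟩ + 1/√2|01⟩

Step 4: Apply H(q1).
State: |00⟩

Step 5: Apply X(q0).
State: |10⟩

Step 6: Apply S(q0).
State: i|10⟩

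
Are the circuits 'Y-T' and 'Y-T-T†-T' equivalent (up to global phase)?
Yes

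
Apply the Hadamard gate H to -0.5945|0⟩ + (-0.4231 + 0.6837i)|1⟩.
(-0.7196 + 0.4834i)|0⟩ + (-0.1212 - 0.4834i)|1⟩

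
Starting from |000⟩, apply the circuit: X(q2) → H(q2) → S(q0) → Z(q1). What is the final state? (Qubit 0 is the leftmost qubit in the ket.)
1/√2|000⟩ - 1/√2|001⟩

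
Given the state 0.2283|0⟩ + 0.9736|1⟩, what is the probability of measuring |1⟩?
0.9479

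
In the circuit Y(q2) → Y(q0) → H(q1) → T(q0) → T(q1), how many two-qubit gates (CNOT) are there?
0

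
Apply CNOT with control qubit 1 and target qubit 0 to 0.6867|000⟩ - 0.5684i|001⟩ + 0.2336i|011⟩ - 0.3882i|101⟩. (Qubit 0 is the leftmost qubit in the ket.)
0.6867|000⟩ - 0.5684i|001⟩ - 0.3882i|101⟩ + 0.2336i|111⟩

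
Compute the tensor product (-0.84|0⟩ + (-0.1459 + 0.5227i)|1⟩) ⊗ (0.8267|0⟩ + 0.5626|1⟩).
-0.6944|00⟩ - 0.4726|01⟩ + (-0.1206 + 0.4321i)|10⟩ + (-0.08208 + 0.2941i)|11⟩

amp(|b₁b₂…⟩) = product of the factor amplitudes for bits b₁, b₂, …; only kets whose every factor amplitude is nonzero survive.
|00⟩: (-0.84)(0.8267) = -0.6944
|01⟩: (-0.84)(0.5626) = -0.4726
|10⟩: (-0.1459 + 0.5227i)(0.8267) = (-0.1206 + 0.4321i)
|11⟩: (-0.1459 + 0.5227i)(0.5626) = (-0.08208 + 0.2941i)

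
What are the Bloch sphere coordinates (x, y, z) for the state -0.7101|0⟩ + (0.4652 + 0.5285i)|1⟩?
(-0.6607, -0.7506, 0.008519)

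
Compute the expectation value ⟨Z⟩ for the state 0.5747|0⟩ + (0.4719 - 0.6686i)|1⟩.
-0.3394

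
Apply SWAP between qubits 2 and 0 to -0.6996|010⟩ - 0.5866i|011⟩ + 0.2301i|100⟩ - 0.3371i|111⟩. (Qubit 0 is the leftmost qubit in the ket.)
0.2301i|001⟩ - 0.6996|010⟩ - 0.5866i|110⟩ - 0.3371i|111⟩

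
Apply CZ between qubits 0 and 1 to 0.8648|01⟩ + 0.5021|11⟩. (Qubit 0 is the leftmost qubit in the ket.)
0.8648|01⟩ - 0.5021|11⟩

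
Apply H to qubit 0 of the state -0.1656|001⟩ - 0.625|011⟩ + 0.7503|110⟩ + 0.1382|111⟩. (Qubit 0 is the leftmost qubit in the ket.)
-0.1171|001⟩ + 0.5305|010⟩ - 0.3442|011⟩ - 0.1171|101⟩ - 0.5305|110⟩ - 0.5397|111⟩

H on qubit 0 mixes each pair of kets that differ only in qubit 0: amplitudes (a, b) of (|…0…⟩, |…1…⟩) become ((a + b)/√2, (a − b)/√2). Kets absent from the input have amplitude 0.
(|001⟩, |101⟩): (a, b) = (-0.1656, 0) → (-0.1171, -0.1171)
(|010⟩, |110⟩): (a, b) = (0, 0.7503) → (0.5305, -0.5305)
(|011⟩, |111⟩): (a, b) = (-0.625, 0.1382) → (-0.3442, -0.5397)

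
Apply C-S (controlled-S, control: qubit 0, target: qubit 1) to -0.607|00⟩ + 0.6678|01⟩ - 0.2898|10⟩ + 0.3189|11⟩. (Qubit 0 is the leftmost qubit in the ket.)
-0.607|00⟩ + 0.6678|01⟩ - 0.2898|10⟩ + 0.3189i|11⟩

C-S leaves the control-|0⟩ kets |00⟩, |01⟩ unchanged and applies S to qubit 1 on the control-|1⟩ pair (|10⟩, |11⟩).
S = [[1, 0], [0, i]].
With a = amp(|10⟩) = -0.2898 and b = amp(|11⟩) = 0.3189:
new amp(|10⟩) = (1)·a = -0.2898
new amp(|11⟩) = (i)·b = 0.3189i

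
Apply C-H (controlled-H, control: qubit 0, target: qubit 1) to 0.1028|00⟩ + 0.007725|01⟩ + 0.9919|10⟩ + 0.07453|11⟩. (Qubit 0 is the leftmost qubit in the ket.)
0.1028|00⟩ + 0.007725|01⟩ + 0.7541|10⟩ + 0.6487|11⟩

C-H leaves the control-|0⟩ kets |00⟩, |01⟩ unchanged and applies H to qubit 1 on the control-|1⟩ pair (|10⟩, |11⟩).
H = [[1/√2, 1/√2], [1/√2, -1/√2]].
With a = amp(|10⟩) = 0.9919 and b = amp(|11⟩) = 0.07453:
new amp(|10⟩) = (1/√2)·a + (1/√2)·b = 0.7541
new amp(|11⟩) = (1/√2)·a + (-1/√2)·b = 0.6487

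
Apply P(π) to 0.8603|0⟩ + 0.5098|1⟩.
0.8603|0⟩ - 0.5098|1⟩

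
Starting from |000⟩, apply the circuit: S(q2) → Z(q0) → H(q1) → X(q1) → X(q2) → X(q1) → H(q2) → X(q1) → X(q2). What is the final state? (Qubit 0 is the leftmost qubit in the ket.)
-1/2|000⟩ + 1/2|001⟩ - 1/2|010⟩ + 1/2|011⟩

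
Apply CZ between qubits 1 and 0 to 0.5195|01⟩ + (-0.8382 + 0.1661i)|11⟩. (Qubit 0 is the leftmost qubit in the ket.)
0.5195|01⟩ + (0.8382 - 0.1661i)|11⟩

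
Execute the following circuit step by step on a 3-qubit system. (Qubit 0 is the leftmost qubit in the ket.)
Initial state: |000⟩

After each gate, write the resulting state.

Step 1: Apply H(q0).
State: 1/√2|000⟩ + 1/√2|100⟩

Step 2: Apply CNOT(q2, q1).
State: 1/√2|000⟩ + 1/√2|100⟩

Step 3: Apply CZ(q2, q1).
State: 1/√2|000⟩ + 1/√2|100⟩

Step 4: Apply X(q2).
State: 1/√2|001⟩ + 1/√2|101⟩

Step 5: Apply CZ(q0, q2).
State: 1/√2|001⟩ - 1/√2|101⟩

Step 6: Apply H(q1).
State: 1/2|001⟩ + 1/2|011⟩ - 1/2|101⟩ - 1/2|111⟩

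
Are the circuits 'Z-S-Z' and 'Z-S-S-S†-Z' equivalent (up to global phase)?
Yes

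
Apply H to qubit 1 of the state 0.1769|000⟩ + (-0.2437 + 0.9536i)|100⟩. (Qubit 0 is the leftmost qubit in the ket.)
0.1251|000⟩ + 0.1251|010⟩ + (-0.1723 + 0.6743i)|100⟩ + (-0.1723 + 0.6743i)|110⟩

H on qubit 1 mixes each pair of kets that differ only in qubit 1: amplitudes (a, b) of (|…0…⟩, |…1…⟩) become ((a + b)/√2, (a − b)/√2). Kets absent from the input have amplitude 0.
(|000⟩, |010⟩): (a, b) = (0.1769, 0) → (0.1251, 0.1251)
(|100⟩, |110⟩): (a, b) = ((-0.2437 + 0.9536i), 0) → ((-0.1723 + 0.6743i), (-0.1723 + 0.6743i))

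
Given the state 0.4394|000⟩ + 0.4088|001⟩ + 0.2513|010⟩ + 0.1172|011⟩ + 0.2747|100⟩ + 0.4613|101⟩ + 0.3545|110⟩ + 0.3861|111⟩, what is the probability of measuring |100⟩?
0.07546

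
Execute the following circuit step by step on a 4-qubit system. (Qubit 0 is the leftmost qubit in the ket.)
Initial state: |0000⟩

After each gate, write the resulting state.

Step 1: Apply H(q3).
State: 1/√2|0000⟩ + 1/√2|0001⟩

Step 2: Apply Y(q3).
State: -(1/√2)i|0000⟩ + (1/√2)i|0001⟩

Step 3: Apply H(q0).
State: -(1/2)i|0000⟩ + (1/2)i|0001⟩ - (1/2)i|1000⟩ + (1/2)i|1001⟩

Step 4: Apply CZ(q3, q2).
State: -(1/2)i|0000⟩ + (1/2)i|0001⟩ - (1/2)i|1000⟩ + (1/2)i|1001⟩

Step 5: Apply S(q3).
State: -(1/2)i|0000⟩ - 1/2|0001⟩ - (1/2)i|1000⟩ - 1/2|1001⟩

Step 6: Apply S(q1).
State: -(1/2)i|0000⟩ - 1/2|0001⟩ - (1/2)i|1000⟩ - 1/2|1001⟩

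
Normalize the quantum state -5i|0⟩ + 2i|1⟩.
-0.9285i|0⟩ + 0.3714i|1⟩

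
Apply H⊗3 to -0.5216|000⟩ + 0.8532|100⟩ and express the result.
0.1172|000⟩ + 0.1172|001⟩ + 0.1172|010⟩ + 0.1172|011⟩ - 0.4861|100⟩ - 0.4861|101⟩ - 0.4861|110⟩ - 0.4861|111⟩

H⊗3 gives amp(|y⟩) = (1/2√2) Σ_x (−1)^(x·y) amp(|x⟩), where x·y is the number of positions in which both x and y have a 1.
|000⟩: (-0.5216 + 0.8532)/(2√2) = 0.1172
|001⟩: (-0.5216 + 0.8532)/(2√2) = 0.1172
|010⟩: (-0.5216 + 0.8532)/(2√2) = 0.1172
|011⟩: (-0.5216 + 0.8532)/(2√2) = 0.1172
|100⟩: (-0.5216 - 0.8532)/(2√2) = -0.4861
|101⟩: (-0.5216 - 0.8532)/(2√2) = -0.4861
|110⟩: (-0.5216 - 0.8532)/(2√2) = -0.4861
|111⟩: (-0.5216 - 0.8532)/(2√2) = -0.4861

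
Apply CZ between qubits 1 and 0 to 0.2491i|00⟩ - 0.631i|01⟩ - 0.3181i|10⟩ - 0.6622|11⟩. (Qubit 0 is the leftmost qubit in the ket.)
0.2491i|00⟩ - 0.631i|01⟩ - 0.3181i|10⟩ + 0.6622|11⟩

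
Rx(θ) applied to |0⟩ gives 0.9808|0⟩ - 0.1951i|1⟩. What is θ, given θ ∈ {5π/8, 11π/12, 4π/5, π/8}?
π/8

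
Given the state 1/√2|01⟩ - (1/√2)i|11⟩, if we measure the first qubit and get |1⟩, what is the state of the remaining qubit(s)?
-i|1⟩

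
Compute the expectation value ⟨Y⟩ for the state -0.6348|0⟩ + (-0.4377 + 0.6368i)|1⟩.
-0.8085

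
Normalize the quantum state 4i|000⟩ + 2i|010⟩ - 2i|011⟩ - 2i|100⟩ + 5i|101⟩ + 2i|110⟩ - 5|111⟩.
0.4417i|000⟩ + 0.2209i|010⟩ - 0.2209i|011⟩ - 0.2209i|100⟩ + 0.5522i|101⟩ + 0.2209i|110⟩ - 0.5522|111⟩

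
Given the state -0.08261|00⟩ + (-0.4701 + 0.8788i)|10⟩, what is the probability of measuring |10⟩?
0.9933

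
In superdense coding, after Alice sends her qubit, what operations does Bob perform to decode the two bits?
CNOT (Alice's qubit controls Bob's), then H on Alice's qubit, then measure both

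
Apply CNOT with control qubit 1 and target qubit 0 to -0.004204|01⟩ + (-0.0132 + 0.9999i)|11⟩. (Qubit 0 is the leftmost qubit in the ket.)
(-0.0132 + 0.9999i)|01⟩ - 0.004204|11⟩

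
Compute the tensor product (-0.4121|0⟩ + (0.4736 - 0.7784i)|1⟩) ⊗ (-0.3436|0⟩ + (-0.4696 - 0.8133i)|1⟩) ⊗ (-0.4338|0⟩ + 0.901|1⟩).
-0.06143|000⟩ + 0.1276|001⟩ + (-0.08395 - 0.1454i)|010⟩ + (0.1744 + 0.302i)|011⟩ + (0.07059 - 0.116i)|100⟩ + (-0.1466 + 0.241i)|101⟩ + (0.3711 + 0.008521i)|110⟩ + (-0.7708 - 0.0177i)|111⟩

amp(|b₁b₂…⟩) = product of the factor amplitudes for bits b₁, b₂, …; only kets whose every factor amplitude is nonzero survive.
|000⟩: (-0.4121)(-0.3436)(-0.4338) = -0.06143
|001⟩: (-0.4121)(-0.3436)(0.901) = 0.1276
|010⟩: (-0.4121)(-0.4696 - 0.8133i)(-0.4338) = (-0.08395 - 0.1454i)
|011⟩: (-0.4121)(-0.4696 - 0.8133i)(0.901) = (0.1744 + 0.302i)
|100⟩: (0.4736 - 0.7784i)(-0.3436)(-0.4338) = (0.07059 - 0.116i)
|101⟩: (0.4736 - 0.7784i)(-0.3436)(0.901) = (-0.1466 + 0.241i)
|110⟩: (0.4736 - 0.7784i)(-0.4696 - 0.8133i)(-0.4338) = (0.3711 + 0.008521i)
|111⟩: (0.4736 - 0.7784i)(-0.4696 - 0.8133i)(0.901) = (-0.7708 - 0.0177i)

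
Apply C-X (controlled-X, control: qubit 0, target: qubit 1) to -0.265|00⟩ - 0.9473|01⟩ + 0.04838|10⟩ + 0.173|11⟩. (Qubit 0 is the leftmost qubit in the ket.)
-0.265|00⟩ - 0.9473|01⟩ + 0.173|10⟩ + 0.04838|11⟩

C-X leaves the control-|0⟩ kets |00⟩, |01⟩ unchanged and applies X to qubit 1 on the control-|1⟩ pair (|10⟩, |11⟩).
X = [[0, 1], [1, 0]].
With a = amp(|10⟩) = 0.04838 and b = amp(|11⟩) = 0.173:
new amp(|10⟩) = (1)·b = 0.173
new amp(|11⟩) = (1)·a = 0.04838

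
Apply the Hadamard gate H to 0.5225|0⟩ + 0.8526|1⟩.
0.9723|0⟩ - 0.2334|1⟩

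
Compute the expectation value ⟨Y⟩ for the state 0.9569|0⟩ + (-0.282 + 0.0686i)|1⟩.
0.1313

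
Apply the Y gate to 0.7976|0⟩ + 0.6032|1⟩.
-0.6032i|0⟩ + 0.7976i|1⟩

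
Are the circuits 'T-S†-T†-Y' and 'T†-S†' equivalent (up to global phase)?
No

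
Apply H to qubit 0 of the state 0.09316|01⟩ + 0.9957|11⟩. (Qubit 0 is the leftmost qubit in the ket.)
0.7699|01⟩ - 0.6382|11⟩

H on qubit 0 mixes each pair of kets that differ only in qubit 0: amplitudes (a, b) of (|…0…⟩, |…1…⟩) become ((a + b)/√2, (a − b)/√2). Kets absent from the input have amplitude 0.
(|01⟩, |11⟩): (a, b) = (0.09316, 0.9957) → (0.7699, -0.6382)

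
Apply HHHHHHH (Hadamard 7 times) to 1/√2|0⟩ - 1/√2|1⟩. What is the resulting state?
|1⟩

H² = I, so H^7 = H: a single Hadamard. With (a, b) = (1/√2, -1/√2), H gives ((a + b)/√2, (a − b)/√2) = (0, 1).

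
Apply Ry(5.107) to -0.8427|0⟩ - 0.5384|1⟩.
0.9998|0⟩ - 0.01956|1⟩

Ry(5.107) = [[cos(θ/2), −sin(θ/2)], [sin(θ/2), cos(θ/2)]]; θ = 5.107, cos(θ/2) ≈ -0.832, sin(θ/2) ≈ 0.554775.
With a = amp(|0⟩) = -0.8427 and b = amp(|1⟩) = -0.5384:
new amp(|0⟩) = (-0.832)·a + (-0.554775)·b = 0.9998
new amp(|1⟩) = (0.554775)·a + (-0.832)·b = -0.01956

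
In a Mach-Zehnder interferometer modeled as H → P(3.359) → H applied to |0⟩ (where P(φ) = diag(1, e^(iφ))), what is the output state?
(0.01177 - 0.1078i)|0⟩ + (0.9882 + 0.1078i)|1⟩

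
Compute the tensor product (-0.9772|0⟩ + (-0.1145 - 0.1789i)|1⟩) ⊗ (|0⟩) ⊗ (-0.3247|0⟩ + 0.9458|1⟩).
0.3173|000⟩ - 0.9242|001⟩ + (0.03718 + 0.05809i)|100⟩ + (-0.1083 - 0.1692i)|101⟩

amp(|b₁b₂…⟩) = product of the factor amplitudes for bits b₁, b₂, …; only kets whose every factor amplitude is nonzero survive.
|000⟩: (-0.9772)(1)(-0.3247) = 0.3173
|001⟩: (-0.9772)(1)(0.9458) = -0.9242
|100⟩: (-0.1145 - 0.1789i)(1)(-0.3247) = (0.03718 + 0.05809i)
|101⟩: (-0.1145 - 0.1789i)(1)(0.9458) = (-0.1083 - 0.1692i)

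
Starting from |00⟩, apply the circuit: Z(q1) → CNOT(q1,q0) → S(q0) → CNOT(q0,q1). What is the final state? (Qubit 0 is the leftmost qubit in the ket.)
|00⟩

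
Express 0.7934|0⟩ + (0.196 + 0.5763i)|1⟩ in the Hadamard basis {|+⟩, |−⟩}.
(0.6996 + 0.4075i)|+⟩ + (0.4224 - 0.4075i)|−⟩

With |ψ⟩ = α|0⟩ + β|1⟩, the Hadamard-basis coefficients are ⟨+|ψ⟩ = (α + β)/√2 and ⟨−|ψ⟩ = (α − β)/√2.
Here α = 0.7934, β = (0.196 + 0.5763i): (α + β)/√2 = (0.6996 + 0.4075i), (α − β)/√2 = (0.4224 - 0.4075i).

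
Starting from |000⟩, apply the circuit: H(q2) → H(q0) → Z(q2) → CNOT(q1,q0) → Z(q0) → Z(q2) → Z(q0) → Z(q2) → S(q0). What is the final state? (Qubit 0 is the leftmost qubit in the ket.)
1/2|000⟩ - 1/2|001⟩ + (1/2)i|100⟩ - (1/2)i|101⟩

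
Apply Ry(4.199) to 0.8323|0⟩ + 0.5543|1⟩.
-0.8984|0⟩ + 0.4391|1⟩

Ry(4.199) = [[cos(θ/2), −sin(θ/2)], [sin(θ/2), cos(θ/2)]]; θ = 4.199, cos(θ/2) ≈ -0.504414, sin(θ/2) ≈ 0.863462.
With a = amp(|0⟩) = 0.8323 and b = amp(|1⟩) = 0.5543:
new amp(|0⟩) = (-0.504414)·a + (-0.863462)·b = -0.8984
new amp(|1⟩) = (0.863462)·a + (-0.504414)·b = 0.4391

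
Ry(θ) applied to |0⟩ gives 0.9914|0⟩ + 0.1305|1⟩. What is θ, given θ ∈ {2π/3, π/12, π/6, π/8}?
π/12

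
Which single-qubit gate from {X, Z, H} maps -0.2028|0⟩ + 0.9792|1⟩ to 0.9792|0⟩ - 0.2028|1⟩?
X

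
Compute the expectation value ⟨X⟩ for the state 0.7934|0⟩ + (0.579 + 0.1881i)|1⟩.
0.9188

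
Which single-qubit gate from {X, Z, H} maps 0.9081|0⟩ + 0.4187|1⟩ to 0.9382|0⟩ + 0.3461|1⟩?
H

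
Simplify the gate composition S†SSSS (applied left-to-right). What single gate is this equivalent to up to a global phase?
S†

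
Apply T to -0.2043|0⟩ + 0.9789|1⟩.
-0.2043|0⟩ + (0.6922 + 0.6922i)|1⟩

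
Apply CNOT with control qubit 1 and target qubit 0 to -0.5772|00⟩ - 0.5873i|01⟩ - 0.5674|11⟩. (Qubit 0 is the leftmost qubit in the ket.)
-0.5772|00⟩ - 0.5674|01⟩ - 0.5873i|11⟩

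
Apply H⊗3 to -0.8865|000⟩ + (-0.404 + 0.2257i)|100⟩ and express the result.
(-0.4563 + 0.0798i)|000⟩ + (-0.4563 + 0.0798i)|001⟩ + (-0.4563 + 0.0798i)|010⟩ + (-0.4563 + 0.0798i)|011⟩ + (-0.1706 - 0.0798i)|100⟩ + (-0.1706 - 0.0798i)|101⟩ + (-0.1706 - 0.0798i)|110⟩ + (-0.1706 - 0.0798i)|111⟩

H⊗3 gives amp(|y⟩) = (1/2√2) Σ_x (−1)^(x·y) amp(|x⟩), where x·y is the number of positions in which both x and y have a 1.
|000⟩: (-0.8865 + (-0.404 + 0.2257i))/(2√2) = (-0.4563 + 0.0798i)
|001⟩: (-0.8865 + (-0.404 + 0.2257i))/(2√2) = (-0.4563 + 0.0798i)
|010⟩: (-0.8865 + (-0.404 + 0.2257i))/(2√2) = (-0.4563 + 0.0798i)
|011⟩: (-0.8865 + (-0.404 + 0.2257i))/(2√2) = (-0.4563 + 0.0798i)
|100⟩: (-0.8865 - (-0.404 + 0.2257i))/(2√2) = (-0.1706 - 0.0798i)
|101⟩: (-0.8865 - (-0.404 + 0.2257i))/(2√2) = (-0.1706 - 0.0798i)
|110⟩: (-0.8865 - (-0.404 + 0.2257i))/(2√2) = (-0.1706 - 0.0798i)
|111⟩: (-0.8865 - (-0.404 + 0.2257i))/(2√2) = (-0.1706 - 0.0798i)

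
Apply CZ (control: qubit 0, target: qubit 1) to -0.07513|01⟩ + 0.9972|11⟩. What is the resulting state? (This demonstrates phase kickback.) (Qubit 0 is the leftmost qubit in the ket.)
-0.07513|01⟩ - 0.9972|11⟩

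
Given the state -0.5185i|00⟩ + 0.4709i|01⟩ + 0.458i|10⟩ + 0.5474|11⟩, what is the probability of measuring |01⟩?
0.2217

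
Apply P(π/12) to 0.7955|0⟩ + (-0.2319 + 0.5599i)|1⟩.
0.7955|0⟩ + (-0.3689 + 0.4808i)|1⟩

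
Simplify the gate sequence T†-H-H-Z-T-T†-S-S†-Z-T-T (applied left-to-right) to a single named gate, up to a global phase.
T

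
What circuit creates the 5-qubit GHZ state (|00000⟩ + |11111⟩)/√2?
H(q0) → CNOT(q0,q1) → CNOT(q0,q2) → CNOT(q0,q3) → CNOT(q0,q4)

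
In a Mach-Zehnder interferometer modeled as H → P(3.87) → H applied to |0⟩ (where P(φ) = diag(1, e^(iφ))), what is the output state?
(0.1269 - 0.3328i)|0⟩ + (0.8731 + 0.3328i)|1⟩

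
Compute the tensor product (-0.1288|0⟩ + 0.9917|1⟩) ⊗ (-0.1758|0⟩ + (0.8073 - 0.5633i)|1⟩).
0.02264|00⟩ + (-0.104 + 0.07255i)|01⟩ - 0.1743|10⟩ + (0.8006 - 0.5586i)|11⟩

amp(|b₁b₂…⟩) = product of the factor amplitudes for bits b₁, b₂, …; only kets whose every factor amplitude is nonzero survive.
|00⟩: (-0.1288)(-0.1758) = 0.02264
|01⟩: (-0.1288)(0.8073 - 0.5633i) = (-0.104 + 0.07255i)
|10⟩: (0.9917)(-0.1758) = -0.1743
|11⟩: (0.9917)(0.8073 - 0.5633i) = (0.8006 - 0.5586i)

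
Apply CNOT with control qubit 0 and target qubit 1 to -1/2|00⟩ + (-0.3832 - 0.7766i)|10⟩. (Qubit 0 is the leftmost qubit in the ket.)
-1/2|00⟩ + (-0.3832 - 0.7766i)|11⟩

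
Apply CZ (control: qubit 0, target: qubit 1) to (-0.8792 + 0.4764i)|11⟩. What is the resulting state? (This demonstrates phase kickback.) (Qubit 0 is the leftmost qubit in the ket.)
(0.8792 - 0.4764i)|11⟩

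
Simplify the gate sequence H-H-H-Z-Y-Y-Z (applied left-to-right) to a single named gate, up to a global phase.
H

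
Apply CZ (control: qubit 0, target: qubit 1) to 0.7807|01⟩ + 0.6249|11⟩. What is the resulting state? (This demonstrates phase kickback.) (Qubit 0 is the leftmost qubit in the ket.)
0.7807|01⟩ - 0.6249|11⟩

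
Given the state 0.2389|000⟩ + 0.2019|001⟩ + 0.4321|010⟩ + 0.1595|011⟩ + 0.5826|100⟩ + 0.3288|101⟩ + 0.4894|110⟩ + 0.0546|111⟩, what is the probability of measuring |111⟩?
0.002981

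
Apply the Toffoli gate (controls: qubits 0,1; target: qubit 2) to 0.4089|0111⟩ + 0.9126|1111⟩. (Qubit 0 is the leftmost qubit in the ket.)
0.4089|0111⟩ + 0.9126|1101⟩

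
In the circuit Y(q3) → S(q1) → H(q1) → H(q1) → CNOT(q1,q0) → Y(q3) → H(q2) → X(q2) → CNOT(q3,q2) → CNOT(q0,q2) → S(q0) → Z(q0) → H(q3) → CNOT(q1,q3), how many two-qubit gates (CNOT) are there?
4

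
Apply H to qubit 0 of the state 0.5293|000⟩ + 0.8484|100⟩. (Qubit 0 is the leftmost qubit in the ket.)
0.9742|000⟩ - 0.2256|100⟩

H on qubit 0 mixes each pair of kets that differ only in qubit 0: amplitudes (a, b) of (|…0…⟩, |…1…⟩) become ((a + b)/√2, (a − b)/√2). Kets absent from the input have amplitude 0.
(|000⟩, |100⟩): (a, b) = (0.5293, 0.8484) → (0.9742, -0.2256)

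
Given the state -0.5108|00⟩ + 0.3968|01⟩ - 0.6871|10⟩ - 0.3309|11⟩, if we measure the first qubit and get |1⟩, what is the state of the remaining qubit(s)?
-0.901|0⟩ - 0.4339|1⟩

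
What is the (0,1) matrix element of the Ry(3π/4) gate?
-0.9239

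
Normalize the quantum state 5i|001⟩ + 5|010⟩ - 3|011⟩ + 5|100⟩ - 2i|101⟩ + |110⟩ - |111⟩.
0.527i|001⟩ + 0.527|010⟩ - 0.3162|011⟩ + 0.527|100⟩ - 0.2108i|101⟩ + 0.1054|110⟩ - 0.1054|111⟩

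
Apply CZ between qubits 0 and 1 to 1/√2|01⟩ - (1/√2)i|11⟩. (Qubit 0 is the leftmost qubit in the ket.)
1/√2|01⟩ + (1/√2)i|11⟩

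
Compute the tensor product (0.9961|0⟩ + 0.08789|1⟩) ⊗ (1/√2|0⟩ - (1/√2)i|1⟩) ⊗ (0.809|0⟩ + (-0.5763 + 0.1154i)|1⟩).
0.5698|000⟩ + (-0.4059 + 0.08128i)|001⟩ - 0.5698i|010⟩ + (0.08128 + 0.4059i)|011⟩ + 0.05028|100⟩ + (-0.03582 + 0.007172i)|101⟩ - 0.05028i|110⟩ + (0.007172 + 0.03582i)|111⟩

amp(|b₁b₂…⟩) = product of the factor amplitudes for bits b₁, b₂, …; only kets whose every factor amplitude is nonzero survive.
|000⟩: (0.9961)(1/√2)(0.809) = 0.5698
|001⟩: (0.9961)(1/√2)(-0.5763 + 0.1154i) = (-0.4059 + 0.08128i)
|010⟩: (0.9961)(-(1/√2)i)(0.809) = -0.5698i
|011⟩: (0.9961)(-(1/√2)i)(-0.5763 + 0.1154i) = (0.08128 + 0.4059i)
|100⟩: (0.08789)(1/√2)(0.809) = 0.05028
|101⟩: (0.08789)(1/√2)(-0.5763 + 0.1154i) = (-0.03582 + 0.007172i)
|110⟩: (0.08789)(-(1/√2)i)(0.809) = -0.05028i
|111⟩: (0.08789)(-(1/√2)i)(-0.5763 + 0.1154i) = (0.007172 + 0.03582i)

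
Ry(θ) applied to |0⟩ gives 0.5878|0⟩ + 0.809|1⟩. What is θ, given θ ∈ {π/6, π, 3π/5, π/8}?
3π/5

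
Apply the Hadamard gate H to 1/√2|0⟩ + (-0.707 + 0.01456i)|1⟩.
(0.00007551 + 0.0103i)|0⟩ + (0.9999 - 0.0103i)|1⟩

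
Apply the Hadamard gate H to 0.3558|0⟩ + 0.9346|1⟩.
0.9125|0⟩ - 0.4093|1⟩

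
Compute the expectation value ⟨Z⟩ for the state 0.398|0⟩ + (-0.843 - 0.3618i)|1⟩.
-0.6831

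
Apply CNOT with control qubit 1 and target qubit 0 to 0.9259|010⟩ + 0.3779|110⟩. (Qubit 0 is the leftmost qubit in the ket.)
0.3779|010⟩ + 0.9259|110⟩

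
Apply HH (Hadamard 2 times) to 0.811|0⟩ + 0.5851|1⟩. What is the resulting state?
0.811|0⟩ + 0.5851|1⟩

H² = I, so an even number of Hadamards cancels: H^2 = I and the state is unchanged.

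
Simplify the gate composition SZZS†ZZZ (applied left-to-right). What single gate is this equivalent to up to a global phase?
Z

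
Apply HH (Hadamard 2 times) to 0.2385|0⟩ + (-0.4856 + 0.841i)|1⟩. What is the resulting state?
0.2385|0⟩ + (-0.4856 + 0.841i)|1⟩

H² = I, so an even number of Hadamards cancels: H^2 = I and the state is unchanged.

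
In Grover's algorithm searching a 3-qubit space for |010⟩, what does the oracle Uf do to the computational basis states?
Uf|x⟩ = -|x⟩ if x = 010, else |x⟩ (phase flip on target)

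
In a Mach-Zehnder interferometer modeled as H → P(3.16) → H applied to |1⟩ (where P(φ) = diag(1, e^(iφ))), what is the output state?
(0.9999 + 0.009203i)|0⟩ + (0.00008471 - 0.009203i)|1⟩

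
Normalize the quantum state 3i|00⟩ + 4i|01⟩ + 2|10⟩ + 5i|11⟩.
(1/√6)i|00⟩ + 0.5443i|01⟩ + 0.2722|10⟩ + 0.6804i|11⟩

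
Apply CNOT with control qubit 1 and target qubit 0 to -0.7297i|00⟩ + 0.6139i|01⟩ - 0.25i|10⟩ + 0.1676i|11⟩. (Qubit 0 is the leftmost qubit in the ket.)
-0.7297i|00⟩ + 0.1676i|01⟩ - 0.25i|10⟩ + 0.6139i|11⟩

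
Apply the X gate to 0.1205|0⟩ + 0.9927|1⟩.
0.9927|0⟩ + 0.1205|1⟩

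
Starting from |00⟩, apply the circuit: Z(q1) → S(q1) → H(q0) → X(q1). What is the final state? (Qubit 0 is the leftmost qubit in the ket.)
1/√2|01⟩ + 1/√2|11⟩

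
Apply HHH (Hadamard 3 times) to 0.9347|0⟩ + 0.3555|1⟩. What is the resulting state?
0.9123|0⟩ + 0.4096|1⟩

H² = I, so H^3 = H: a single Hadamard. With (a, b) = (0.9347, 0.3555), H gives ((a + b)/√2, (a − b)/√2) = (0.9123, 0.4096).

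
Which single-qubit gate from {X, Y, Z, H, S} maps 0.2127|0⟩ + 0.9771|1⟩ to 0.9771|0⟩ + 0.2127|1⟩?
X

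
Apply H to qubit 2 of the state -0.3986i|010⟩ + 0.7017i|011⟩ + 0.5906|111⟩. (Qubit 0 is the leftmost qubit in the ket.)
0.2143i|010⟩ - 0.778i|011⟩ + 0.4176|110⟩ - 0.4176|111⟩

H on qubit 2 mixes each pair of kets that differ only in qubit 2: amplitudes (a, b) of (|…0…⟩, |…1…⟩) become ((a + b)/√2, (a − b)/√2). Kets absent from the input have amplitude 0.
(|010⟩, |011⟩): (a, b) = (-0.3986i, 0.7017i) → (0.2143i, -0.778i)
(|110⟩, |111⟩): (a, b) = (0, 0.5906) → (0.4176, -0.4176)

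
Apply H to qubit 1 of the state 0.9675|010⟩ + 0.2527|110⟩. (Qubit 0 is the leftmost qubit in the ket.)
0.6841|000⟩ - 0.6841|010⟩ + 0.1787|100⟩ - 0.1787|110⟩

H on qubit 1 mixes each pair of kets that differ only in qubit 1: amplitudes (a, b) of (|…0…⟩, |…1…⟩) become ((a + b)/√2, (a − b)/√2). Kets absent from the input have amplitude 0.
(|000⟩, |010⟩): (a, b) = (0, 0.9675) → (0.6841, -0.6841)
(|100⟩, |110⟩): (a, b) = (0, 0.2527) → (0.1787, -0.1787)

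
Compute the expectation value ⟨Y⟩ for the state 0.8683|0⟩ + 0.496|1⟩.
0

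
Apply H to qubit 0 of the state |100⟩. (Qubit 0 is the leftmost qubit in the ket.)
1/√2|000⟩ - 1/√2|100⟩

H on qubit 0 mixes each pair of kets that differ only in qubit 0: amplitudes (a, b) of (|…0…⟩, |…1…⟩) become ((a + b)/√2, (a − b)/√2). Kets absent from the input have amplitude 0.
(|000⟩, |100⟩): (a, b) = (0, 1) → (1/√2, -1/√2)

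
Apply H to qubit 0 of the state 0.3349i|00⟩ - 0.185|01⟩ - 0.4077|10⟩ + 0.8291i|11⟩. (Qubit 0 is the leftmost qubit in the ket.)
(-0.2883 + 0.2368i)|00⟩ + (-0.1308 + 0.5863i)|01⟩ + (0.2883 + 0.2368i)|10⟩ + (-0.1308 - 0.5863i)|11⟩

H on qubit 0 mixes each pair of kets that differ only in qubit 0: amplitudes (a, b) of (|…0…⟩, |…1…⟩) become ((a + b)/√2, (a − b)/√2). Kets absent from the input have amplitude 0.
(|00⟩, |10⟩): (a, b) = (0.3349i, -0.4077) → ((-0.2883 + 0.2368i), (0.2883 + 0.2368i))
(|01⟩, |11⟩): (a, b) = (-0.185, 0.8291i) → ((-0.1308 + 0.5863i), (-0.1308 - 0.5863i))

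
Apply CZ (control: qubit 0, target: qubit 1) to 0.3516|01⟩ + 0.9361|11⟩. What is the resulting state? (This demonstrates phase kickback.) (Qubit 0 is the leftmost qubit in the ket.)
0.3516|01⟩ - 0.9361|11⟩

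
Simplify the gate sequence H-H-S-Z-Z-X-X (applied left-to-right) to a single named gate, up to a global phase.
S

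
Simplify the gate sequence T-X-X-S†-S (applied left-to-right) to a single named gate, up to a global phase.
T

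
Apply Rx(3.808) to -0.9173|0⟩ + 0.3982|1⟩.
(0.3 - 0.3763i)|0⟩ + (-0.1302 + 0.8668i)|1⟩

Rx(3.808) = [[cos(θ/2), −i·sin(θ/2)], [−i·sin(θ/2), cos(θ/2)]]; θ = 3.808, cos(θ/2) ≈ -0.327072, sin(θ/2) ≈ 0.944999.
With a = amp(|0⟩) = -0.9173 and b = amp(|1⟩) = 0.3982:
new amp(|0⟩) = (-0.327072)·a + (-0.944999i)·b = (0.3 - 0.3763i)
new amp(|1⟩) = (-0.944999i)·a + (-0.327072)·b = (-0.1302 + 0.8668i)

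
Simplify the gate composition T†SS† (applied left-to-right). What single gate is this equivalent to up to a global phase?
T†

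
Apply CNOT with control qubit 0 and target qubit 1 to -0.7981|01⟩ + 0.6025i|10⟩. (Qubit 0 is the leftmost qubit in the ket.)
-0.7981|01⟩ + 0.6025i|11⟩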